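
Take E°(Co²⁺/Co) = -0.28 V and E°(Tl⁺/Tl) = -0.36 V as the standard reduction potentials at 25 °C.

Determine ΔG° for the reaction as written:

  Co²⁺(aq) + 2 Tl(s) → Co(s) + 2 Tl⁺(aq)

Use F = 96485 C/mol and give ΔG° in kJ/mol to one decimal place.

As written, Co²⁺/Co is reduced (cathode) and Tl⁺/Tl is oxidised (anode), so E°cell = (-0.28) − (-0.36) = +0.08 V.
Balancing electrons gives n = 2.
ΔG° = −nFE° = −(2)(96485)(+0.08) = -15,438 J = -15.4 kJ/mol.

-15.4 kJ/mol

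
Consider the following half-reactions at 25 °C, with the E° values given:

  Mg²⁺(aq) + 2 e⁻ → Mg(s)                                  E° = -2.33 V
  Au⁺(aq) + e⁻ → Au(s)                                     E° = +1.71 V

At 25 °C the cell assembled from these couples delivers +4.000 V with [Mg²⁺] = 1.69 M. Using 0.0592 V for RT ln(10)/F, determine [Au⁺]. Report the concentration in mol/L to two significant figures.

Au⁺/Au is the cathode, Mg²⁺/Mg the anode: E°cell = +4.04 V, n = 2.
Overall reaction: 2 Au⁺(aq) + Mg(s) → 2 Au(s) + Mg²⁺(aq); Q = [Mg²⁺]^1/[Au⁺]^2.
From E = E° − (0.0592/n) log Q: log Q = (E° − E)·n/0.0592 = (+4.04 − (+4.000))·2/0.0592 = 1.3514.
So 2·log[Au⁺] = 1·log(1.69) − log Q = 0.2279 − (1.3514) = -1.1235; log[Au⁺] = -1.1235 / 2 = -0.5617; [Au⁺] = 10^(-0.5617) ≈ 0.27 M.

0.27 M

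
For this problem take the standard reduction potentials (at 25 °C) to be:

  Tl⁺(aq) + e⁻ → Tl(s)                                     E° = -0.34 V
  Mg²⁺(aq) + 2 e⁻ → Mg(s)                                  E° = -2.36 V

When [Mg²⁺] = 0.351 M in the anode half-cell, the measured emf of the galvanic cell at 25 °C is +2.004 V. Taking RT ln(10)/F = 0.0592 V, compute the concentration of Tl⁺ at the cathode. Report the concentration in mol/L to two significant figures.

0.32 M

Tl⁺/Tl is the cathode, Mg²⁺/Mg the anode: E°cell = +2.02 V, n = 2.
Overall reaction: 2 Tl⁺(aq) + Mg(s) → 2 Tl(s) + Mg²⁺(aq); Q = [Mg²⁺]^1/[Tl⁺]^2.
From E = E° − (0.0592/n) log Q: log Q = (E° − E)·n/0.0592 = (+2.02 − (+2.004))·2/0.0592 = 0.5405.
So 2·log[Tl⁺] = 1·log(0.351) − log Q = -0.4547 − (0.5405) = -0.9952; log[Tl⁺] = -0.9952 / 2 = -0.4976; [Tl⁺] = 10^(-0.4976) ≈ 0.32 M.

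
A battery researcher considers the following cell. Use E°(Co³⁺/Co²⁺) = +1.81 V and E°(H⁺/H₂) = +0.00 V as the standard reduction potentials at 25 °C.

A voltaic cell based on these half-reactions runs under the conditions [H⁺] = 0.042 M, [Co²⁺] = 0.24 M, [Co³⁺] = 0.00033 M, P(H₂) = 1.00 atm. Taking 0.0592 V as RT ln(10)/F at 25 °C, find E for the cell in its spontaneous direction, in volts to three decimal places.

+1.722 V

Co³⁺/Co²⁺ is the cathode (higher E°), H⁺/H₂ the anode: E°cell = +1.81 − (+0.00) = +1.81 V, n = 2.
Overall: 2 Co³⁺(aq) + H₂(g) → 2 Co²⁺(aq) + 2 H⁺(aq)
Q = [Co²⁺]^2·[H⁺]^2 / ([Co³⁺]^2·P(H₂)); log Q = 2.970.
E = E° − (0.0592/n) log Q = +1.81 − (0.0592/2)(2.970) = +1.722 V.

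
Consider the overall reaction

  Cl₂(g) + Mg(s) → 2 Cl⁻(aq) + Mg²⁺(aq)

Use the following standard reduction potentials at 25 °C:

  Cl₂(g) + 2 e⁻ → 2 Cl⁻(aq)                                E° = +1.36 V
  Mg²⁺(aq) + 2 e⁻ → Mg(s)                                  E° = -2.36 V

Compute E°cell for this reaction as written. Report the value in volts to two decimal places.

+3.72 V

The Cl₂/Cl⁻ couple has the higher reduction potential, so it is the cathode; Mg²⁺/Mg is oxidised at the anode.
E°cell = E°(cathode) − E°(anode) = (+1.36) − (-2.36) = +3.72 V.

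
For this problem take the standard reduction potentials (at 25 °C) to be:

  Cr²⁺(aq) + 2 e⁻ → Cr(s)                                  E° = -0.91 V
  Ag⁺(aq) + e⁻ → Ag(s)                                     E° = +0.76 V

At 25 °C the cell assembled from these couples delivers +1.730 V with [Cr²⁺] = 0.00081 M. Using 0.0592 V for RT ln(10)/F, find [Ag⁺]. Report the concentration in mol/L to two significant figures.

0.29 M

Ag⁺/Ag is the cathode, Cr²⁺/Cr the anode: E°cell = +1.67 V, n = 2.
Overall reaction: 2 Ag⁺(aq) + Cr(s) → 2 Ag(s) + Cr²⁺(aq); Q = [Cr²⁺]^1/[Ag⁺]^2.
From E = E° − (0.0592/n) log Q: log Q = (E° − E)·n/0.0592 = (+1.67 − (+1.730))·2/0.0592 = -2.0270.
So 2·log[Ag⁺] = 1·log(0.00081) − log Q = -3.0915 − (-2.0270) = -1.0645; log[Ag⁺] = -1.0645 / 2 = -0.5323; [Ag⁺] = 10^(-0.5323) ≈ 0.29 M.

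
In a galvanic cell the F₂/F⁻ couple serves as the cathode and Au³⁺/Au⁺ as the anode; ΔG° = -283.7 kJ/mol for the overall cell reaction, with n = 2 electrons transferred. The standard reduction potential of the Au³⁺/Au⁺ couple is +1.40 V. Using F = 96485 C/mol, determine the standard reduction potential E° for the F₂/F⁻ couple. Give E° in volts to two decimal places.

E°cell = −ΔG°/(nF) = −(-283.7×10³)/((2)(96485)) = +1.470 V.
Since F₂/F⁻ is the cathode and Au³⁺/Au⁺ the anode, E°cell = E°(F₂/F⁻) − E°(Au³⁺/Au⁺).
So E°(F₂/F⁻) = E°cell + E°(Au³⁺/Au⁺) = +1.470 + (+1.40) = +2.87 V.

+2.87 V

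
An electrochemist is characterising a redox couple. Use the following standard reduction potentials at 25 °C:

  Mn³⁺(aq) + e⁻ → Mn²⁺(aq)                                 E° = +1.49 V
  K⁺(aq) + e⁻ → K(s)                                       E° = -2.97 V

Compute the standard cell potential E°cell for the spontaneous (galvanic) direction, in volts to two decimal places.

The Mn³⁺/Mn²⁺ couple has the higher reduction potential, so it is the cathode; K⁺/K is oxidised at the anode.
E°cell = E°(cathode) − E°(anode) = (+1.49) − (-2.97) = +4.46 V.

+4.46 V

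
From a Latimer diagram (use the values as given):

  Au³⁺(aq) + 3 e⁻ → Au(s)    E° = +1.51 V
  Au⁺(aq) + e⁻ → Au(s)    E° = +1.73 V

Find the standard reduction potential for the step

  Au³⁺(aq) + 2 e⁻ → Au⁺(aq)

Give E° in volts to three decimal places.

+1.400 V

Sequential free energies add, so n₃E°₃ = n₁E°₁ + n₂E°₂.
With n₃ = 3, and the known step contributing 1×(+1.73) V, the unknown satisfies 2·E° = 3×(+1.51) − 1×(+1.73) = +2.800.
E° = +2.800 / 2 = +1.400 V.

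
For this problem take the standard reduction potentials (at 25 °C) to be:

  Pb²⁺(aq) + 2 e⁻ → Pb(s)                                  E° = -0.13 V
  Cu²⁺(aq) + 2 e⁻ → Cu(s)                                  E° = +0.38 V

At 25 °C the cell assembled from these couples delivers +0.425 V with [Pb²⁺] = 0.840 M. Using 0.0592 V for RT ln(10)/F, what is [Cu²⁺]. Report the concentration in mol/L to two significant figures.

Cu²⁺/Cu is the cathode, Pb²⁺/Pb the anode: E°cell = +0.51 V, n = 2.
Overall reaction: Cu²⁺(aq) + Pb(s) → Cu(s) + Pb²⁺(aq); Q = [Pb²⁺]^1/[Cu²⁺]^1.
From E = E° − (0.0592/n) log Q: log Q = (E° − E)·n/0.0592 = (+0.51 − (+0.425))·2/0.0592 = 2.8716.
So 1·log[Cu²⁺] = 1·log(0.84) − log Q = -0.0757 − (2.8716) = -2.9473; [Cu²⁺] = 10^(-2.9473) ≈ 0.0011 M.

0.0011 M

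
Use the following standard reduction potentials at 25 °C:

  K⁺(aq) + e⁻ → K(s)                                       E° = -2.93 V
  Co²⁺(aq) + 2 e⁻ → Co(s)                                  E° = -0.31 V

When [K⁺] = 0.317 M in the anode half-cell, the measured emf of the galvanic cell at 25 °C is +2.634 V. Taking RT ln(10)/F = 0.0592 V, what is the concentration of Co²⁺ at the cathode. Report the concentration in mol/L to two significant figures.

0.30 M

Co²⁺/Co is the cathode, K⁺/K the anode: E°cell = +2.62 V, n = 2.
Overall reaction: Co²⁺(aq) + 2 K(s) → Co(s) + 2 K⁺(aq); Q = [K⁺]^2/[Co²⁺]^1.
From E = E° − (0.0592/n) log Q: log Q = (E° − E)·n/0.0592 = (+2.62 − (+2.634))·2/0.0592 = -0.4730.
So 1·log[Co²⁺] = 2·log(0.317) − log Q = -0.9979 − (-0.4730) = -0.5249; [Co²⁺] = 10^(-0.5249) ≈ 0.30 M.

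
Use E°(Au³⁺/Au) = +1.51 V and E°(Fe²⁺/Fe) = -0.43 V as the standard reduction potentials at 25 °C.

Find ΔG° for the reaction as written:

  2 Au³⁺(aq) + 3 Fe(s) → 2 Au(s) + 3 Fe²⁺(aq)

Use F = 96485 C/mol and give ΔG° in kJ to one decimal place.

As written, Au³⁺/Au is reduced (cathode) and Fe²⁺/Fe is oxidised (anode), so E°cell = (+1.51) − (-0.43) = +1.94 V.
Balancing electrons gives n = 6.
ΔG° = −nFE° = −(6)(96485)(+1.94) = -1,123,085 J = -1123.1 kJ.

-1123.1 kJ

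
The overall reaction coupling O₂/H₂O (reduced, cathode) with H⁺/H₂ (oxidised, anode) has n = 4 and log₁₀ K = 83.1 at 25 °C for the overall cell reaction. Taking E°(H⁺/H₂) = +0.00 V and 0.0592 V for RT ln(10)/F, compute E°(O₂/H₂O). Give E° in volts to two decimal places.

+1.23 V

E°cell = (0.0592/n)·log K = (0.0592/4)(83.1) = +1.230 V.
Since O₂/H₂O is the cathode and H⁺/H₂ the anode, E°cell = E°(O₂/H₂O) − E°(H⁺/H₂).
So E°(O₂/H₂O) = E°cell + E°(H⁺/H₂) = +1.230 + (+0.00) = +1.23 V.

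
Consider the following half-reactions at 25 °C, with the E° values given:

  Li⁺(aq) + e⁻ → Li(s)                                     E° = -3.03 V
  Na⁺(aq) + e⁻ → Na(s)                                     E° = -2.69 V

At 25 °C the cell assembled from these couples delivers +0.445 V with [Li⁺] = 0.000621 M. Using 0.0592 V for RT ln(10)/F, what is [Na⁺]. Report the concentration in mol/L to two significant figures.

0.037 M

Na⁺/Na is the cathode, Li⁺/Li the anode: E°cell = +0.34 V, n = 1.
Overall reaction: Na⁺(aq) + Li(s) → Na(s) + Li⁺(aq); Q = [Li⁺]^1/[Na⁺]^1.
From E = E° − (0.0592/n) log Q: log Q = (E° − E)·n/0.0592 = (+0.34 − (+0.445))·1/0.0592 = -1.7736.
So 1·log[Na⁺] = 1·log(0.000621) − log Q = -3.2069 − (-1.7736) = -1.4333; [Na⁺] = 10^(-1.4333) ≈ 0.037 M.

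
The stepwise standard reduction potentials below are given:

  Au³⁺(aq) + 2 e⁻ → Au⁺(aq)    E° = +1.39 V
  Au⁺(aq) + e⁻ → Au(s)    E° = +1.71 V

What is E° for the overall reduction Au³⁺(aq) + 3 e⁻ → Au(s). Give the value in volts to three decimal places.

Standard free energies of sequential steps add: ΔG°₃ = ΔG°₁ + ΔG°₂, so n₃E°₃ = n₁E°₁ + n₂E°₂.
E°₃ = (2×+1.39 + 1×+1.71) / 3 = (+4.490) / 3 = +1.497 V.
Simply averaging or adding the two E° values would be wrong; the electron-weighted sum is required.

+1.497 V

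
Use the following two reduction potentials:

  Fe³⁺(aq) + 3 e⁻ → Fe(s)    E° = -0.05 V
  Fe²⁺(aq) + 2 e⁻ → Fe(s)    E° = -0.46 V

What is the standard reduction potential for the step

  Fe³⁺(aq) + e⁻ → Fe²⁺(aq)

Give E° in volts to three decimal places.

Sequential free energies add, so n₃E°₃ = n₁E°₁ + n₂E°₂.
With n₃ = 3, and the known step contributing 2×(-0.46) V, the unknown satisfies 1·E° = 3×(-0.05) − 2×(-0.46) = +0.770.
E° = +0.770 / 1 = +0.770 V.

+0.770 V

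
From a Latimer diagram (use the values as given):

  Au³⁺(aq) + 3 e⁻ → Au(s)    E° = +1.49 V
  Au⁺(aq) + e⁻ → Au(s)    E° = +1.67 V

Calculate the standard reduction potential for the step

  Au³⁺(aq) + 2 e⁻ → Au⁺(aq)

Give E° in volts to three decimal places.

+1.400 V

Sequential free energies add, so n₃E°₃ = n₁E°₁ + n₂E°₂.
With n₃ = 3, and the known step contributing 1×(+1.67) V, the unknown satisfies 2·E° = 3×(+1.49) − 1×(+1.67) = +2.800.
E° = +2.800 / 2 = +1.400 V.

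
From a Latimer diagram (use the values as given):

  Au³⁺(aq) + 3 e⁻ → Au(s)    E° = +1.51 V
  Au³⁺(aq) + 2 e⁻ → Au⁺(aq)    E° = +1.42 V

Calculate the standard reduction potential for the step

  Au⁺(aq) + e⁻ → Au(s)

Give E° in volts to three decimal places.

Sequential free energies add, so n₃E°₃ = n₁E°₁ + n₂E°₂.
With n₃ = 3, and the known step contributing 2×(+1.42) V, the unknown satisfies 1·E° = 3×(+1.51) − 2×(+1.42) = +1.690.
E° = +1.690 / 1 = +1.690 V.

+1.690 V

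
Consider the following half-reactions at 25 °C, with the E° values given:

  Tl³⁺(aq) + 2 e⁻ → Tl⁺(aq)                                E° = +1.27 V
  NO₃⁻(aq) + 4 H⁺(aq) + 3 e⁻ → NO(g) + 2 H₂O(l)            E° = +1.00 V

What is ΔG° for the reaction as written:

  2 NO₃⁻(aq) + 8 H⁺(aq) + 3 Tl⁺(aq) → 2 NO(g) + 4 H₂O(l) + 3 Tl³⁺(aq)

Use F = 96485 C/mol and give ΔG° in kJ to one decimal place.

+156.3 kJ

As written, NO₃⁻/NO is reduced (cathode) and Tl³⁺/Tl⁺ is oxidised (anode), so E°cell = (+1.00) − (+1.27) = -0.27 V.
Balancing electrons gives n = 6.
ΔG° = −nFE° = −(6)(96485)(-0.27) = 156,306 J = +156.3 kJ.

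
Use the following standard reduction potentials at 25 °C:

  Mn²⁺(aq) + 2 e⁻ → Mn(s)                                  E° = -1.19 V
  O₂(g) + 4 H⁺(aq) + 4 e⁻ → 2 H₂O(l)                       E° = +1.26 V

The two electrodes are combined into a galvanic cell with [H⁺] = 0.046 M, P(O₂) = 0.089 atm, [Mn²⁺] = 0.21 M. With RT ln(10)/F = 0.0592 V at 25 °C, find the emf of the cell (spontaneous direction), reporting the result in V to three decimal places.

O₂/H₂O is the cathode (higher E°), Mn²⁺/Mn the anode: E°cell = +1.26 − (-1.19) = +2.45 V, n = 4.
Overall: O₂(g) + 4 H⁺(aq) + 2 Mn(s) → 2 H₂O(l) + 2 Mn²⁺(aq)
Q = [Mn²⁺]^2 / (P(O₂)·[H⁺]^4); log Q = 5.044.
E = E° − (0.0592/n) log Q = +2.45 − (0.0592/4)(5.044) = +2.375 V.

+2.375 V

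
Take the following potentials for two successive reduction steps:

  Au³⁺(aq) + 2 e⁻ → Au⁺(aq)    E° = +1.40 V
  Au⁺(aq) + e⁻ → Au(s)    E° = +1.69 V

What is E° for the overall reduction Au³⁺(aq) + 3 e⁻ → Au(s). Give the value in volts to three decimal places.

Since ΔG° = −nFE° is additive over sequential reductions, n₃E°₃ = n₁E°₁ + n₂E°₂.
E°₃ = (2×+1.40 + 1×+1.69) / 3 = (+4.490) / 3 = +1.497 V.

+1.497 V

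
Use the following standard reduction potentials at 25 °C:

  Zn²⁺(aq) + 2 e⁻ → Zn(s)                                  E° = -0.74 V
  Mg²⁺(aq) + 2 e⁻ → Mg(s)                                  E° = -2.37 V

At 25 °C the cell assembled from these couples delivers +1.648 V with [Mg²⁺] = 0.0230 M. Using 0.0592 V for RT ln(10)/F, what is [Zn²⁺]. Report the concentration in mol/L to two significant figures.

0.093 M

Zn²⁺/Zn is the cathode, Mg²⁺/Mg the anode: E°cell = +1.63 V, n = 2.
Overall reaction: Zn²⁺(aq) + Mg(s) → Zn(s) + Mg²⁺(aq); Q = [Mg²⁺]^1/[Zn²⁺]^1.
From E = E° − (0.0592/n) log Q: log Q = (E° − E)·n/0.0592 = (+1.63 − (+1.648))·2/0.0592 = -0.6081.
So 1·log[Zn²⁺] = 1·log(0.023) − log Q = -1.6383 − (-0.6081) = -1.0302; [Zn²⁺] = 10^(-1.0302) ≈ 0.093 M.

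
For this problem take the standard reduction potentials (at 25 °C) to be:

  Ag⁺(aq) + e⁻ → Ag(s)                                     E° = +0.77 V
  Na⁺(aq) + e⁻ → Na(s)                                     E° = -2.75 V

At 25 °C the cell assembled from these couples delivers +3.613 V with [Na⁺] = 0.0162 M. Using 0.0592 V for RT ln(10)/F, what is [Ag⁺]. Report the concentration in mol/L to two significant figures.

0.60 M

Ag⁺/Ag is the cathode, Na⁺/Na the anode: E°cell = +3.52 V, n = 1.
Overall reaction: Ag⁺(aq) + Na(s) → Ag(s) + Na⁺(aq); Q = [Na⁺]^1/[Ag⁺]^1.
From E = E° − (0.0592/n) log Q: log Q = (E° − E)·n/0.0592 = (+3.52 − (+3.613))·1/0.0592 = -1.5709.
So 1·log[Ag⁺] = 1·log(0.0162) − log Q = -1.7905 − (-1.5709) = -0.2196; [Ag⁺] = 10^(-0.2196) ≈ 0.60 M.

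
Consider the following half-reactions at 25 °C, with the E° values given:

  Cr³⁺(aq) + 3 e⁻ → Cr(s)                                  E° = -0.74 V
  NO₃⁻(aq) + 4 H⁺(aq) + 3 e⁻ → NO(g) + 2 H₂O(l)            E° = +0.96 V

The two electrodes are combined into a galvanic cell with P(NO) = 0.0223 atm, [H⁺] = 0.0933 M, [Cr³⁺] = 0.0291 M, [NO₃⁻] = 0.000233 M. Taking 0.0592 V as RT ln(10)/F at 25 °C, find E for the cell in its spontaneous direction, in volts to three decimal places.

NO₃⁻/NO is the cathode (higher E°), Cr³⁺/Cr the anode: E°cell = +0.96 − (-0.74) = +1.70 V, n = 3.
Overall: NO₃⁻(aq) + 4 H⁺(aq) + Cr(s) → NO(g) + 2 H₂O(l) + Cr³⁺(aq)
Q = P(NO)·[Cr³⁺] / ([NO₃⁻]·[H⁺]^4); log Q = 4.565.
E = E° − (0.0592/n) log Q = +1.70 − (0.0592/3)(4.565) = +1.610 V.

+1.610 V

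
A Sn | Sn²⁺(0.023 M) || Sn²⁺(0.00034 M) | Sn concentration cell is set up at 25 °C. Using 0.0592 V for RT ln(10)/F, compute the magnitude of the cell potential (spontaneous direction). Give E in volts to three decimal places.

For a concentration cell E°cell = 0. The 0.023 M side is the cathode (reduction is favoured where [Sn²⁺] is higher).
With n = 2, E = −(0.0592/2) log([Sn²⁺]ₐₙ/[Sn²⁺]꜀ₐₜ) = −(0.0592/2) log(0.00034/0.023) = −(0.0592/2)(-1.830) = +0.054 V.

+0.054 V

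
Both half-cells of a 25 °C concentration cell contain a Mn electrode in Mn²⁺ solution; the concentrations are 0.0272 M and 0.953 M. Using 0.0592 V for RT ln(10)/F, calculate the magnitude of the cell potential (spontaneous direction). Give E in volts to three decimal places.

+0.046 V

For a concentration cell E°cell = 0. The 0.953 M side is the cathode (reduction is favoured where [Mn²⁺] is higher).
With n = 2, E = −(0.0592/2) log([Mn²⁺]ₐₙ/[Mn²⁺]꜀ₐₜ) = −(0.0592/2) log(0.0272/0.953) = −(0.0592/2)(-1.545) = +0.046 V.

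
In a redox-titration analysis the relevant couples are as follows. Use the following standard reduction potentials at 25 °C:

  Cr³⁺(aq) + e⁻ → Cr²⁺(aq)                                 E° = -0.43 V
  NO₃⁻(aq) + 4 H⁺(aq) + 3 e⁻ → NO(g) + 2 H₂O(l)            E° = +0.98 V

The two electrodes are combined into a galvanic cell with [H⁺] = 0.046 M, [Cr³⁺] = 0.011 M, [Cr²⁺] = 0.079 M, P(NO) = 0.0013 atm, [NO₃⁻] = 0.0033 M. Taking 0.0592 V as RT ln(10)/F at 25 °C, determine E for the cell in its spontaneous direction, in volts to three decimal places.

+1.363 V

NO₃⁻/NO is the cathode (higher E°), Cr³⁺/Cr²⁺ the anode: E°cell = +0.98 − (-0.43) = +1.41 V, n = 3.
Overall: NO₃⁻(aq) + 4 H⁺(aq) + 3 Cr²⁺(aq) → NO(g) + 2 H₂O(l) + 3 Cr³⁺(aq)
Q = P(NO)·[Cr³⁺]^3 / ([NO₃⁻]·[H⁺]^4·[Cr²⁺]^3); log Q = 2.376.
E = E° − (0.0592/n) log Q = +1.41 − (0.0592/3)(2.376) = +1.363 V.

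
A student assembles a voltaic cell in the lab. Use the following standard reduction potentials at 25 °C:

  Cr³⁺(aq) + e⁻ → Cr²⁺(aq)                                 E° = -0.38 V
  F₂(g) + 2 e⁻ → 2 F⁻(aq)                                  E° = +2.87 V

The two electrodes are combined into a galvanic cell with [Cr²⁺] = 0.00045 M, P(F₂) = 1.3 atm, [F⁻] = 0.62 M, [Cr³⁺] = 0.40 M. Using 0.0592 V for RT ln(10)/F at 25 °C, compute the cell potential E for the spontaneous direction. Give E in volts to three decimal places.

F₂/F⁻ is the cathode (higher E°), Cr³⁺/Cr²⁺ the anode: E°cell = +2.87 − (-0.38) = +3.25 V, n = 2.
Overall: F₂(g) + 2 Cr²⁺(aq) → 2 F⁻(aq) + 2 Cr³⁺(aq)
Q = [F⁻]^2·[Cr³⁺]^2 / (P(F₂)·[Cr²⁺]^2); log Q = 5.369.
E = E° − (0.0592/n) log Q = +3.25 − (0.0592/2)(5.369) = +3.091 V.

+3.091 V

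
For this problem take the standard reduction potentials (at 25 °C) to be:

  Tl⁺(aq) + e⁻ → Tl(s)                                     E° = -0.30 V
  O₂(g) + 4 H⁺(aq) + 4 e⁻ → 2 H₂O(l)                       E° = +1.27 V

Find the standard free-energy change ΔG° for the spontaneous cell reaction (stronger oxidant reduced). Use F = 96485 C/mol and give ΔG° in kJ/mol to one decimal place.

-605.9 kJ/mol

O₂/H₂O (E° = +1.27 V) is the cathode; Tl⁺/Tl (E° = -0.30 V) is the anode, so E°cell = +1.57 V.
Balancing electrons gives n = 4 (lcm of 4 and 1).
ΔG° = −nFE° = −(4)(96485)(+1.57) = -605,926 J = -605.9 kJ/mol.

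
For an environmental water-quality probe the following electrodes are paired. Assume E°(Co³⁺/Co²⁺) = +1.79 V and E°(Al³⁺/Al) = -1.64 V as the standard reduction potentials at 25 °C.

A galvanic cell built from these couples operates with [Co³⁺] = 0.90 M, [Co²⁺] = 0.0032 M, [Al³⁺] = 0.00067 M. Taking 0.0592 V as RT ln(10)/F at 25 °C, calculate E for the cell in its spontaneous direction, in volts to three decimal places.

+3.638 V

Co³⁺/Co²⁺ is the cathode (higher E°), Al³⁺/Al the anode: E°cell = +1.79 − (-1.64) = +3.43 V, n = 3.
Overall: 3 Co³⁺(aq) + Al(s) → 3 Co²⁺(aq) + Al³⁺(aq)
Q = [Co²⁺]^3·[Al³⁺] / ([Co³⁺]^3); log Q = -10.521.
E = E° − (0.0592/n) log Q = +3.43 − (0.0592/3)(-10.521) = +3.638 V.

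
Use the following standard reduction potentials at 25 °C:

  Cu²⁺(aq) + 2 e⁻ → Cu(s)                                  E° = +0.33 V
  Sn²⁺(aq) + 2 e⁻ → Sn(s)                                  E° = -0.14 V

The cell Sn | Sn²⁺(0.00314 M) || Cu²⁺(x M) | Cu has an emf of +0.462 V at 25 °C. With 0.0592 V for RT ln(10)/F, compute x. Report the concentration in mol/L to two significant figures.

0.0017 M

Cu²⁺/Cu is the cathode, Sn²⁺/Sn the anode: E°cell = +0.47 V, n = 2.
Overall reaction: Cu²⁺(aq) + Sn(s) → Cu(s) + Sn²⁺(aq); Q = [Sn²⁺]^1/[Cu²⁺]^1.
From E = E° − (0.0592/n) log Q: log Q = (E° − E)·n/0.0592 = (+0.47 − (+0.462))·2/0.0592 = 0.2703.
So 1·log[Cu²⁺] = 1·log(0.00314) − log Q = -2.5031 − (0.2703) = -2.7734; [Cu²⁺] = 10^(-2.7734) ≈ 0.0017 M.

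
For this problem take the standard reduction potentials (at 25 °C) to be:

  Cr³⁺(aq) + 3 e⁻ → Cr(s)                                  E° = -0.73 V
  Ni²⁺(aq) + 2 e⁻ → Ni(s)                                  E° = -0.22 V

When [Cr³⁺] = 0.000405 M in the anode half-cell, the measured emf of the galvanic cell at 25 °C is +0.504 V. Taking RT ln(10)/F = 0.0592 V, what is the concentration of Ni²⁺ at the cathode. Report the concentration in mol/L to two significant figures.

0.0034 M

Ni²⁺/Ni is the cathode, Cr³⁺/Cr the anode: E°cell = +0.51 V, n = 6.
Overall reaction: 3 Ni²⁺(aq) + 2 Cr(s) → 3 Ni(s) + 2 Cr³⁺(aq); Q = [Cr³⁺]^2/[Ni²⁺]^3.
From E = E° − (0.0592/n) log Q: log Q = (E° − E)·n/0.0592 = (+0.51 − (+0.504))·6/0.0592 = 0.6081.
So 3·log[Ni²⁺] = 2·log(0.000405) − log Q = -6.7851 − (0.6081) = -7.3932; log[Ni²⁺] = -7.3932 / 3 = -2.4644; [Ni²⁺] = 10^(-2.4644) ≈ 0.0034 M.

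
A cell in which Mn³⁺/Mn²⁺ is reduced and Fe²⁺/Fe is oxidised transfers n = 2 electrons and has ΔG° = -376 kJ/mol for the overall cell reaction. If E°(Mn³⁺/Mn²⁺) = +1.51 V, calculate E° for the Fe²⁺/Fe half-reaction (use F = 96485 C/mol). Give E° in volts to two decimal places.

-0.44 V

E°cell = −ΔG°/(nF) = −(-376×10³)/((2)(96485)) = +1.948 V.
Since Mn³⁺/Mn²⁺ is the cathode and Fe²⁺/Fe the anode, E°cell = E°(Mn³⁺/Mn²⁺) − E°(Fe²⁺/Fe).
So E°(Fe²⁺/Fe) = E°(Mn³⁺/Mn²⁺) − E°cell = (+1.51) − (+1.948) = -0.44 V.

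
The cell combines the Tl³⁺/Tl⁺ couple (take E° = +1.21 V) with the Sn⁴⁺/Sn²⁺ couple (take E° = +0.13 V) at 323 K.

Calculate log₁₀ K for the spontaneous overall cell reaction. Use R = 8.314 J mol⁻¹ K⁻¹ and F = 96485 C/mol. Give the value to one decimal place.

33.7

Cathode: Tl³⁺/Tl⁺; anode: Sn⁴⁺/Sn²⁺. E°cell = (+1.21) − (+0.13) = +1.08 V, with n = 2.
ΔG° = −nFE° = −RT ln K, so ln K = nFE°/(RT) = (2)(96485)(+1.08) / ((8.314)(323)) = 77.607.
log₁₀ K = 77.607 / ln 10 = 33.7.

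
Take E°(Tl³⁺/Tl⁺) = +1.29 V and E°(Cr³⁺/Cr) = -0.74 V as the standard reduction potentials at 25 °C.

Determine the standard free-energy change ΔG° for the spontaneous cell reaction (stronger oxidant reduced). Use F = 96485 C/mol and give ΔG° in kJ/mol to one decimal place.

Tl³⁺/Tl⁺ (E° = +1.29 V) is the cathode; Cr³⁺/Cr (E° = -0.74 V) is the anode, so E°cell = +2.03 V.
Balancing electrons gives n = 6 (lcm of 2 and 3).
ΔG° = −nFE° = −(6)(96485)(+2.03) = -1,175,187 J = -1175.2 kJ/mol.

-1175.2 kJ/mol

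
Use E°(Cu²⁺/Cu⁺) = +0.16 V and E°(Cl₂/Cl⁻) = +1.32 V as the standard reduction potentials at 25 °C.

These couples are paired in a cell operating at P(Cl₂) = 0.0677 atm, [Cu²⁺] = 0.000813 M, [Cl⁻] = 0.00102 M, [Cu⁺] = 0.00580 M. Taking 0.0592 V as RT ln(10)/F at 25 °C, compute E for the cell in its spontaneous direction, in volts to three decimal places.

+1.353 V

Cl₂/Cl⁻ is the cathode (higher E°), Cu²⁺/Cu⁺ the anode: E°cell = +1.32 − (+0.16) = +1.16 V, n = 2.
Overall: Cl₂(g) + 2 Cu⁺(aq) → 2 Cl⁻(aq) + 2 Cu²⁺(aq)
Q = [Cl⁻]^2·[Cu²⁺]^2 / (P(Cl₂)·[Cu⁺]^2); log Q = -6.520.
E = E° − (0.0592/n) log Q = +1.16 − (0.0592/2)(-6.520) = +1.353 V.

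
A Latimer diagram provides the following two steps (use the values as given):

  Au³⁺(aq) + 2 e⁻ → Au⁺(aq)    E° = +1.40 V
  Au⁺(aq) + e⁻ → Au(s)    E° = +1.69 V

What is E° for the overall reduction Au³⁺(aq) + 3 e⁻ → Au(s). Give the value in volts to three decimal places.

+1.497 V

Standard free energies of sequential steps add: ΔG°₃ = ΔG°₁ + ΔG°₂, so n₃E°₃ = n₁E°₁ + n₂E°₂.
E°₃ = (2×+1.40 + 1×+1.69) / 3 = (+4.490) / 3 = +1.497 V.
E° values themselves are not directly additive — weighting by electron count is essential.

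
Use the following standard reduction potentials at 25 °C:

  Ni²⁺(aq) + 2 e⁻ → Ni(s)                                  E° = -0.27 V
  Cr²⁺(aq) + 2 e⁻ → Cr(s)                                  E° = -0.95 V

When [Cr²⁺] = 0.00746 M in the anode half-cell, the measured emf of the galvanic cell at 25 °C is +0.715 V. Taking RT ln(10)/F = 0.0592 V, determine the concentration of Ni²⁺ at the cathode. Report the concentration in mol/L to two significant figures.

Ni²⁺/Ni is the cathode, Cr²⁺/Cr the anode: E°cell = +0.68 V, n = 2.
Overall reaction: Ni²⁺(aq) + Cr(s) → Ni(s) + Cr²⁺(aq); Q = [Cr²⁺]^1/[Ni²⁺]^1.
From E = E° − (0.0592/n) log Q: log Q = (E° − E)·n/0.0592 = (+0.68 − (+0.715))·2/0.0592 = -1.1824.
So 1·log[Ni²⁺] = 1·log(0.00746) − log Q = -2.1273 − (-1.1824) = -0.9449; [Ni²⁺] = 10^(-0.9449) ≈ 0.11 M.

0.11 M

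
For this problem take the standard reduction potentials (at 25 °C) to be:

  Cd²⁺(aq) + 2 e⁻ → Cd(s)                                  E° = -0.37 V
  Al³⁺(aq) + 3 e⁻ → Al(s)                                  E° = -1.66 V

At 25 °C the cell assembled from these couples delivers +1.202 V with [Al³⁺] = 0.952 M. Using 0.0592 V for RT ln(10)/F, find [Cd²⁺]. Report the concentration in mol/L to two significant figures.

0.0010 M

Cd²⁺/Cd is the cathode, Al³⁺/Al the anode: E°cell = +1.29 V, n = 6.
Overall reaction: 3 Cd²⁺(aq) + 2 Al(s) → 3 Cd(s) + 2 Al³⁺(aq); Q = [Al³⁺]^2/[Cd²⁺]^3.
From E = E° − (0.0592/n) log Q: log Q = (E° − E)·n/0.0592 = (+1.29 − (+1.202))·6/0.0592 = 8.9189.
So 3·log[Cd²⁺] = 2·log(0.952) − log Q = -0.0427 − (8.9189) = -8.9616; log[Cd²⁺] = -8.9616 / 3 = -2.9872; [Cd²⁺] = 10^(-2.9872) ≈ 0.0010 M.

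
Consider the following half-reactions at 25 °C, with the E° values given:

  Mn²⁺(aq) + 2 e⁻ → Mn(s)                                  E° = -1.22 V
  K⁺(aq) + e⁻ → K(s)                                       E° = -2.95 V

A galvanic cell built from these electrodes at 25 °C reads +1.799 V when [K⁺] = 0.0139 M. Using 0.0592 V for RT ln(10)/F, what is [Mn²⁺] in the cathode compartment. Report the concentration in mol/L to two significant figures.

0.041 M

Mn²⁺/Mn is the cathode, K⁺/K the anode: E°cell = +1.73 V, n = 2.
Overall reaction: Mn²⁺(aq) + 2 K(s) → Mn(s) + 2 K⁺(aq); Q = [K⁺]^2/[Mn²⁺]^1.
From E = E° − (0.0592/n) log Q: log Q = (E° − E)·n/0.0592 = (+1.73 − (+1.799))·2/0.0592 = -2.3311.
So 1·log[Mn²⁺] = 2·log(0.0139) − log Q = -3.7140 − (-2.3311) = -1.3829; [Mn²⁺] = 10^(-1.3829) ≈ 0.041 M.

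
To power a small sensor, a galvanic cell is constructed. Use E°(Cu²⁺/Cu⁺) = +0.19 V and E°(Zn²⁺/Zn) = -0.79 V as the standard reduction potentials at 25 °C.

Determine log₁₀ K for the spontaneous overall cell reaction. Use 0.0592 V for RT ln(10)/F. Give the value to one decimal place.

Cathode: Cu²⁺/Cu⁺; anode: Zn²⁺/Zn. E°cell = +0.98 V, n = 2.
log K = nE°cell / 0.0592 = (2)(+0.98) / 0.0592 = 33.1.

33.1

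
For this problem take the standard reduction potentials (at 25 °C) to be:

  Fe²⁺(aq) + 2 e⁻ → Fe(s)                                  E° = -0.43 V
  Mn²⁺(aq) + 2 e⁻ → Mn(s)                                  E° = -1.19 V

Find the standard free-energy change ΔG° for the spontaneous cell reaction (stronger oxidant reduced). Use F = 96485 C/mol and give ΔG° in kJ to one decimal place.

Fe²⁺/Fe (E° = -0.43 V) is the cathode; Mn²⁺/Mn (E° = -1.19 V) is the anode, so E°cell = +0.76 V.
Balancing electrons gives n = 2 (lcm of 2 and 2).
ΔG° = −nFE° = −(2)(96485)(+0.76) = -146,657 J = -146.7 kJ.

-146.7 kJ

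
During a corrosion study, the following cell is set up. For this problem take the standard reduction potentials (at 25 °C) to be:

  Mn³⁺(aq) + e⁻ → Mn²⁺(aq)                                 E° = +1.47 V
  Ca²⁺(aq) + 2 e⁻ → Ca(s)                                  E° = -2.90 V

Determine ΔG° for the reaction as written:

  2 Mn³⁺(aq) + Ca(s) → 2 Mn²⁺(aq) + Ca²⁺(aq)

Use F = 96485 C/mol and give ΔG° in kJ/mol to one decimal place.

-843.3 kJ/mol

As written, Mn³⁺/Mn²⁺ is reduced (cathode) and Ca²⁺/Ca is oxidised (anode), so E°cell = (+1.47) − (-2.90) = +4.37 V.
Balancing electrons gives n = 2.
ΔG° = −nFE° = −(2)(96485)(+4.37) = -843,279 J = -843.3 kJ/mol.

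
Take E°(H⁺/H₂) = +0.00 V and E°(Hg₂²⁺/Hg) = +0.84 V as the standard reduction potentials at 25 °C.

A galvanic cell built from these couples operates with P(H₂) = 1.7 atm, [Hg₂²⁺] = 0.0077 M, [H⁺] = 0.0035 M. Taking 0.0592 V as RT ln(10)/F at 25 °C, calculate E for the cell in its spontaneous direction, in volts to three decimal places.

Hg₂²⁺/Hg is the cathode (higher E°), H⁺/H₂ the anode: E°cell = +0.84 − (+0.00) = +0.84 V, n = 2.
Overall: Hg₂²⁺(aq) + H₂(g) → 2 Hg(l) + 2 H⁺(aq)
Q = [H⁺]^2 / ([Hg₂²⁺]·P(H₂)); log Q = -3.029.
E = E° − (0.0592/n) log Q = +0.84 − (0.0592/2)(-3.029) = +0.930 V.

+0.930 V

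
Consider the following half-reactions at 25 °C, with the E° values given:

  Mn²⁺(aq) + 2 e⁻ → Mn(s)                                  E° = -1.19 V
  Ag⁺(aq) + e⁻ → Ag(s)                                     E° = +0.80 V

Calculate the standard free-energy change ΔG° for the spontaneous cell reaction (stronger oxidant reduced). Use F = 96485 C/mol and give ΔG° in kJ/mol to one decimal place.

-384.0 kJ/mol

Ag⁺/Ag (E° = +0.80 V) is the cathode; Mn²⁺/Mn (E° = -1.19 V) is the anode, so E°cell = +1.99 V.
Balancing electrons gives n = 2 (lcm of 1 and 2).
ΔG° = −nFE° = −(2)(96485)(+1.99) = -384,010 J = -384.0 kJ/mol.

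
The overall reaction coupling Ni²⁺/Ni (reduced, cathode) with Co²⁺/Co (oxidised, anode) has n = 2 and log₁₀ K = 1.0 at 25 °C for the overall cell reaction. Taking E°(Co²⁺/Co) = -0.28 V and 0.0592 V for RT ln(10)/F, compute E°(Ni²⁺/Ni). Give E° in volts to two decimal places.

-0.25 V

E°cell = (0.0592/n)·log K = (0.0592/2)(1.0) = +0.030 V.
Since Ni²⁺/Ni is the cathode and Co²⁺/Co the anode, E°cell = E°(Ni²⁺/Ni) − E°(Co²⁺/Co).
So E°(Ni²⁺/Ni) = E°cell + E°(Co²⁺/Co) = +0.030 + (-0.28) = -0.25 V.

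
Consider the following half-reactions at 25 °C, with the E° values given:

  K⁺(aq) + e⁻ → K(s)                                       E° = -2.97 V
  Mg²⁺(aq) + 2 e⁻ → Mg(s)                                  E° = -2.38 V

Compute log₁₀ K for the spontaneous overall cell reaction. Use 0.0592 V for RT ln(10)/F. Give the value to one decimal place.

Cathode: Mg²⁺/Mg; anode: K⁺/K. E°cell = +0.59 V, n = 2.
log K = nE°cell / 0.0592 = (2)(+0.59) / 0.0592 = 19.9.

19.9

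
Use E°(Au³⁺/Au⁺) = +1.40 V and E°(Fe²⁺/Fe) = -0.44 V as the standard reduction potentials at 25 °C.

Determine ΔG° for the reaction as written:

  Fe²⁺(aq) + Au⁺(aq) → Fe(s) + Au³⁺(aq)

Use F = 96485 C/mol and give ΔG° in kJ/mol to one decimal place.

As written, Fe²⁺/Fe is reduced (cathode) and Au³⁺/Au⁺ is oxidised (anode), so E°cell = (-0.44) − (+1.40) = -1.84 V.
Balancing electrons gives n = 2.
ΔG° = −nFE° = −(2)(96485)(-1.84) = 355,065 J = +355.1 kJ/mol.

+355.1 kJ/mol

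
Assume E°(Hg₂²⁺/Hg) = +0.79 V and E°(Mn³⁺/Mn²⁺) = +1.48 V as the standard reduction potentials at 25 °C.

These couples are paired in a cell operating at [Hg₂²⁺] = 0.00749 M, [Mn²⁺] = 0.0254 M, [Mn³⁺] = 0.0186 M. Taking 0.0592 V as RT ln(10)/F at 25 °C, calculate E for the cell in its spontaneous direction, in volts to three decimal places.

Mn³⁺/Mn²⁺ is the cathode (higher E°), Hg₂²⁺/Hg the anode: E°cell = +1.48 − (+0.79) = +0.69 V, n = 2.
Overall: 2 Mn³⁺(aq) + 2 Hg(l) → 2 Mn²⁺(aq) + Hg₂²⁺(aq)
Q = [Mn²⁺]^2·[Hg₂²⁺] / ([Mn³⁺]^2); log Q = -1.855.
E = E° − (0.0592/n) log Q = +0.69 − (0.0592/2)(-1.855) = +0.745 V.

+0.745 V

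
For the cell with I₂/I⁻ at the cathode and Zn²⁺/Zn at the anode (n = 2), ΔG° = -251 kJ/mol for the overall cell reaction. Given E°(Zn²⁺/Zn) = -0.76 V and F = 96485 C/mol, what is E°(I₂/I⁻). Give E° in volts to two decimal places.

E°cell = −ΔG°/(nF) = −(-251×10³)/((2)(96485)) = +1.301 V.
Since I₂/I⁻ is the cathode and Zn²⁺/Zn the anode, E°cell = E°(I₂/I⁻) − E°(Zn²⁺/Zn).
So E°(I₂/I⁻) = E°cell + E°(Zn²⁺/Zn) = +1.301 + (-0.76) = +0.54 V.

+0.54 V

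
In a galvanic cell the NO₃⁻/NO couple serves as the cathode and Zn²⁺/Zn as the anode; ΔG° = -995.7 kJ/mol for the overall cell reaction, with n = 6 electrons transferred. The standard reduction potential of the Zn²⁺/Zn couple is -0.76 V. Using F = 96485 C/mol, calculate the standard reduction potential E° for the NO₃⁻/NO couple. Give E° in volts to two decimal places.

E°cell = −ΔG°/(nF) = −(-995.7×10³)/((6)(96485)) = +1.720 V.
Since NO₃⁻/NO is the cathode and Zn²⁺/Zn the anode, E°cell = E°(NO₃⁻/NO) − E°(Zn²⁺/Zn).
So E°(NO₃⁻/NO) = E°cell + E°(Zn²⁺/Zn) = +1.720 + (-0.76) = +0.96 V.

+0.96 V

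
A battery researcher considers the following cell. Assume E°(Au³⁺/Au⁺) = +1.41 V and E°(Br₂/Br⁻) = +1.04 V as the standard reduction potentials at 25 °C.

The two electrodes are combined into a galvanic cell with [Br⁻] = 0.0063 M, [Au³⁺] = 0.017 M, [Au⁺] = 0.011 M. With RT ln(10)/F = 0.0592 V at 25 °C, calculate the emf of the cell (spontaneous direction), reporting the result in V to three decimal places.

+0.245 V

Au³⁺/Au⁺ is the cathode (higher E°), Br₂/Br⁻ the anode: E°cell = +1.41 − (+1.04) = +0.37 V, n = 2.
Overall: Au³⁺(aq) + 2 Br⁻(aq) → Au⁺(aq) + Br₂(l)
Q = [Au⁺] / ([Au³⁺]·[Br⁻]^2); log Q = 4.212.
E = E° − (0.0592/n) log Q = +0.37 − (0.0592/2)(4.212) = +0.245 V.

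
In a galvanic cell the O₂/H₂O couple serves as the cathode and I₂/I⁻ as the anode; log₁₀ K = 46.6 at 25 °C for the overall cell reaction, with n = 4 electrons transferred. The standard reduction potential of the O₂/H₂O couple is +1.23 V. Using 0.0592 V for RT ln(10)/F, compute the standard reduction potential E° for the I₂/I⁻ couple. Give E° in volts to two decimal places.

+0.54 V

E°cell = (0.0592/n)·log K = (0.0592/4)(46.6) = +0.690 V.
Since O₂/H₂O is the cathode and I₂/I⁻ the anode, E°cell = E°(O₂/H₂O) − E°(I₂/I⁻).
So E°(I₂/I⁻) = E°(O₂/H₂O) − E°cell = (+1.23) − (+0.690) = +0.54 V.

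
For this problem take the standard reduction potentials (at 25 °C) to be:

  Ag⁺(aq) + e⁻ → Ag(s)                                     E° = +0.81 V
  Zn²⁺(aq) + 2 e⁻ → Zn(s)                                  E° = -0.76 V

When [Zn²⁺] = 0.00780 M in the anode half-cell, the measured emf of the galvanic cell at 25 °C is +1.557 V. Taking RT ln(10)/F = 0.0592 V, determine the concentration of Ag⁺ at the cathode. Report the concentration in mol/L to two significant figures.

Ag⁺/Ag is the cathode, Zn²⁺/Zn the anode: E°cell = +1.57 V, n = 2.
Overall reaction: 2 Ag⁺(aq) + Zn(s) → 2 Ag(s) + Zn²⁺(aq); Q = [Zn²⁺]^1/[Ag⁺]^2.
From E = E° − (0.0592/n) log Q: log Q = (E° − E)·n/0.0592 = (+1.57 − (+1.557))·2/0.0592 = 0.4392.
So 2·log[Ag⁺] = 1·log(0.0078) − log Q = -2.1079 − (0.4392) = -2.5471; log[Ag⁺] = -2.5471 / 2 = -1.2735; [Ag⁺] = 10^(-1.2735) ≈ 0.053 M.

0.053 M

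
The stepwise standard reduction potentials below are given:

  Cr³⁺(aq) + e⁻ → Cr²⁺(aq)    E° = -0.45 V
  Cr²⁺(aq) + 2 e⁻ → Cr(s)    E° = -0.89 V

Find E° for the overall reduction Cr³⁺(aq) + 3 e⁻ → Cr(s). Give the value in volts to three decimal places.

-0.743 V

Standard free energies of sequential steps add: ΔG°₃ = ΔG°₁ + ΔG°₂, so n₃E°₃ = n₁E°₁ + n₂E°₂.
E°₃ = (1×-0.45 + 2×-0.89) / 3 = (-2.230) / 3 = -0.743 V.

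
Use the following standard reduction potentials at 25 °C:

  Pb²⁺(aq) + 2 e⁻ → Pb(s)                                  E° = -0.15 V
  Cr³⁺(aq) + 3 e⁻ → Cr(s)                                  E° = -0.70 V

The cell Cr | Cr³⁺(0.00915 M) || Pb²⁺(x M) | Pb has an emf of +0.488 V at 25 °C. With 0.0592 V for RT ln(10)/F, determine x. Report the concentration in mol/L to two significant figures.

Pb²⁺/Pb is the cathode, Cr³⁺/Cr the anode: E°cell = +0.55 V, n = 6.
Overall reaction: 3 Pb²⁺(aq) + 2 Cr(s) → 3 Pb(s) + 2 Cr³⁺(aq); Q = [Cr³⁺]^2/[Pb²⁺]^3.
From E = E° − (0.0592/n) log Q: log Q = (E° − E)·n/0.0592 = (+0.55 − (+0.488))·6/0.0592 = 6.2838.
So 3·log[Pb²⁺] = 2·log(0.00915) − log Q = -4.0772 − (6.2838) = -10.3610; log[Pb²⁺] = -10.3610 / 3 = -3.4537; [Pb²⁺] = 10^(-3.4537) ≈ 0.00035 M.

0.00035 M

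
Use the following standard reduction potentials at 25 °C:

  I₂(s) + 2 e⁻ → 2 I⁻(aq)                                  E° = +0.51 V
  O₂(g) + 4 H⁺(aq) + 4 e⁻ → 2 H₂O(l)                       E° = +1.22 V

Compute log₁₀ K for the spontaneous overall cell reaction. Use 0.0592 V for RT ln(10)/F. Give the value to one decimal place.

Cathode: O₂/H₂O; anode: I₂/I⁻. E°cell = +0.71 V, n = 4.
log K = nE°cell / 0.0592 = (4)(+0.71) / 0.0592 = 48.0.

48.0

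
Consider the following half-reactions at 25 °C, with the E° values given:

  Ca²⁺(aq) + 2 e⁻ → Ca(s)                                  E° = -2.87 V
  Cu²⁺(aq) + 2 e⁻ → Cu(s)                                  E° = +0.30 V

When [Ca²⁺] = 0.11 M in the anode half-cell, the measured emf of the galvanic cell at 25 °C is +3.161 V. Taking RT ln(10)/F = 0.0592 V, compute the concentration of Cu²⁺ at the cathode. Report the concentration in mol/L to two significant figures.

0.055 M

Cu²⁺/Cu is the cathode, Ca²⁺/Ca the anode: E°cell = +3.17 V, n = 2.
Overall reaction: Cu²⁺(aq) + Ca(s) → Cu(s) + Ca²⁺(aq); Q = [Ca²⁺]^1/[Cu²⁺]^1.
From E = E° − (0.0592/n) log Q: log Q = (E° − E)·n/0.0592 = (+3.17 − (+3.161))·2/0.0592 = 0.3041.
So 1·log[Cu²⁺] = 1·log(0.11) − log Q = -0.9586 − (0.3041) = -1.2627; [Cu²⁺] = 10^(-1.2627) ≈ 0.055 M.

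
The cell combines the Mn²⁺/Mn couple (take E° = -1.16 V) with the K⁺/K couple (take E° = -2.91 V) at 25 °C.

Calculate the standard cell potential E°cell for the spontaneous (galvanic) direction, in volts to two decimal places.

+1.75 V

The Mn²⁺/Mn couple has the higher reduction potential, so it is the cathode; K⁺/K is oxidised at the anode.
E°cell = E°(cathode) − E°(anode) = (-1.16) − (-2.91) = +1.75 V.
Since E°cell > 0, the reaction is spontaneous under standard conditions.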